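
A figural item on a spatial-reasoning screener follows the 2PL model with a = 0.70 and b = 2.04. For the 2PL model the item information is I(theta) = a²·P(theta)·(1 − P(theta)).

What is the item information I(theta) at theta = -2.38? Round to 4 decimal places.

P = 1/(1+e^{3.0940}) = 0.0434
P(1−P) = 0.0434 × 0.9566 = 0.0415
I = a² × P(1−P) = 0.70² × 0.0415 = 0.02032

0.0203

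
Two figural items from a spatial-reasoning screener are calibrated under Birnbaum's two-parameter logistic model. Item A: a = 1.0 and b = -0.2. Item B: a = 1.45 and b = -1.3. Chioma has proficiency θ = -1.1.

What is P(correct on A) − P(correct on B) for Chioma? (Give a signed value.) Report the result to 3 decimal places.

-0.283

P(θ) = 1 / (1 + exp(−a(θ − b)))
P_A = 0.2891
P_B = 0.5720
P_A − P_B = -0.2829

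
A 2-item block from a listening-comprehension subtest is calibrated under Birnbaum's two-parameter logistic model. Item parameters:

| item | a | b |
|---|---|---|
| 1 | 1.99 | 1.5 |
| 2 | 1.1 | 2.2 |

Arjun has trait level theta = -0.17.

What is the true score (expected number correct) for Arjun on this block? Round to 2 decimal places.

P(theta) = 1 / (1 + exp(−a(theta − b)))
P_1 = 1/(1+e^{3.3233}) = 0.0348
P_2 = 1/(1+e^{2.6070}) = 0.0687
E[score] = 0.0348 + 0.0687 = 0.1035

0.10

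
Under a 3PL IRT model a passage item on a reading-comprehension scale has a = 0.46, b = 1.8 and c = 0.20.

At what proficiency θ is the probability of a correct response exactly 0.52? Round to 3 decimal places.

P(θ) = c + (1 − c) · 1 / (1 + exp(−a(θ − b)))
Remove guessing floor: (0.52 − 0.20)/(1 − 0.20) = 0.4000
logit = ln(0.4000/0.6000) = -0.4055
θ = b + logit/(a) = 1.8 + (-0.4055)/0.4600 = 0.9186

0.919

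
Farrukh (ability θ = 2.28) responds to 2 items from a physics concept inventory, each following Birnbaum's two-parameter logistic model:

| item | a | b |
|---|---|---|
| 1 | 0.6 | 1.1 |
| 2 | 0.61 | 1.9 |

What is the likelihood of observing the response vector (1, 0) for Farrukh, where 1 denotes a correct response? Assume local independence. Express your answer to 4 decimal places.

P(θ) = 1 / (1 + exp(−a(θ − b)))
P_1 = 1/(1+e^{-0.7080}) = 0.6700
P_2 = 1/(1+e^{-0.2318}) = 0.5577
L = P_1 × (1−P_2) = 0.6700 × 0.4423 = 0.29633

0.2963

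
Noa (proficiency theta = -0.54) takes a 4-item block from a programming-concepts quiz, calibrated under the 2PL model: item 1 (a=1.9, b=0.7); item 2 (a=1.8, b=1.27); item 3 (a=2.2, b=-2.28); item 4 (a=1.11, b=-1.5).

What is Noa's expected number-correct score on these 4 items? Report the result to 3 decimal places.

P(theta) = 1 / (1 + exp(−a(theta − b)))
P_1 = 1/(1+e^{2.3560}) = 0.0866
P_2 = 1/(1+e^{3.2580}) = 0.0370
P_3 = 1/(1+e^{-3.8280}) = 0.9787
P_4 = 1/(1+e^{-1.0656}) = 0.7438
E[score] = 0.0866 + 0.0370 + 0.9787 + 0.7438 = 1.8461

1.846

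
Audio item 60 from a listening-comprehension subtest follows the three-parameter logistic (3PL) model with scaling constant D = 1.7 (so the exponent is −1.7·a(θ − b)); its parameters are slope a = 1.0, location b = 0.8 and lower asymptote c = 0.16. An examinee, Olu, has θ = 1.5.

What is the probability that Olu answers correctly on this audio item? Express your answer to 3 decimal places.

0.804

P(θ) = c + (1 − c) · 1 / (1 + exp(−D·a(θ − b)))
Exponent: 1.7 × 1.0 × (1.5 − 0.8) = 1.1900
1/(1 + e^{-1.1900}) = 0.7667
P = 0.16 + 0.84 × 0.7667 = 0.8041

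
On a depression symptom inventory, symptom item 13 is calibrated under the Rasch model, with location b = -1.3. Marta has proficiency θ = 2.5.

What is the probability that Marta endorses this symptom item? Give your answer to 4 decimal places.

P(θ) = 1 / (1 + exp(−(θ − b)))
Exponent: (2.5 − (-1.3)) = 3.8000
1/(1 + e^{-3.8000}) = 0.9781
P = 0.9781

0.9781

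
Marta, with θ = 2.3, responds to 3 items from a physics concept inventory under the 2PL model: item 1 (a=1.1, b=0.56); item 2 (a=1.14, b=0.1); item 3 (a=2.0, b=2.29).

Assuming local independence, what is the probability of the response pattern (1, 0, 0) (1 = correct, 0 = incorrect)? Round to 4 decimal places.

0.0325

P(θ) = 1 / (1 + exp(−a(θ − b)))
P_1 = 1/(1+e^{-1.9140}) = 0.8715
P_2 = 1/(1+e^{-2.5080}) = 0.9247
P_3 = 1/(1+e^{-0.0200}) = 0.5050
L = P_1 × (1−P_2) × (1−P_3) = 0.8715 × 0.0753 × 0.4950 = 0.03248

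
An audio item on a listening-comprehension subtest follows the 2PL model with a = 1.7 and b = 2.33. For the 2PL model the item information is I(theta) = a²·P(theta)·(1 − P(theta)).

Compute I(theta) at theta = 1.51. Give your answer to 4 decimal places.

0.4603

P = 1/(1+e^{1.3940}) = 0.1988
P(1−P) = 0.1988 × 0.8012 = 0.1593
I = a² × P(1−P) = 1.7² × 0.1593 = 0.46026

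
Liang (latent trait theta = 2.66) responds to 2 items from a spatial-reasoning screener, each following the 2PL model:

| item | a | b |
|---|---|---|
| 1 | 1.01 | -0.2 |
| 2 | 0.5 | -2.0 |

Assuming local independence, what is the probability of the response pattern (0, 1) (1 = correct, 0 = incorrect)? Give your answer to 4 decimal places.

P(theta) = 1 / (1 + exp(−a(theta − b)))
P_1 = 1/(1+e^{-2.8886}) = 0.9473
P_2 = 1/(1+e^{-2.3300}) = 0.9113
L = (1−P_1) × P_2 = 0.0527 × 0.9113 = 0.04805

0.0480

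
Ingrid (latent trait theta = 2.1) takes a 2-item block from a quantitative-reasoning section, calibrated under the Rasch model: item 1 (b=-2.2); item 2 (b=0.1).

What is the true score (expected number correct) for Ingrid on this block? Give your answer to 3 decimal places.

P(theta) = 1 / (1 + exp(−(theta − b)))
P_1 = 1/(1+e^{-4.3000}) = 0.9866
P_2 = 1/(1+e^{-2.0000}) = 0.8808
E[score] = 0.9866 + 0.8808 = 1.8674

1.867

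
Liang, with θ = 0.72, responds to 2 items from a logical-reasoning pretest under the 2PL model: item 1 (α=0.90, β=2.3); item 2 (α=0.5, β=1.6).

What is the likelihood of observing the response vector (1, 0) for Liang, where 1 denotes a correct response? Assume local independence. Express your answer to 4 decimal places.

0.1182

P(θ) = 1 / (1 + exp(−α(θ − β)))
P_1 = 1/(1+e^{1.4220}) = 0.1943
P_2 = 1/(1+e^{0.4400}) = 0.3917
L = P_1 × (1−P_2) = 0.1943 × 0.6083 = 0.11821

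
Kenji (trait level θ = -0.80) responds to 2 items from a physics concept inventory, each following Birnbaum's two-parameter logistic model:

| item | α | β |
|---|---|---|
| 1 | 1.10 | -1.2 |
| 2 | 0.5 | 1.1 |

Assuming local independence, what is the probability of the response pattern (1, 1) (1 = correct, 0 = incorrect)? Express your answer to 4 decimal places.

0.1696

P(θ) = 1 / (1 + exp(−α(θ − β)))
P_1 = 1/(1+e^{-0.4400}) = 0.6083
P_2 = 1/(1+e^{0.9500}) = 0.2789
L = P_1 × P_2 = 0.6083 × 0.2789 = 0.16963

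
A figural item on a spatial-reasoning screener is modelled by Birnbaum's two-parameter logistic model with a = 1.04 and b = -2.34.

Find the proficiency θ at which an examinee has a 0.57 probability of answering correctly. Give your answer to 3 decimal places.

P(θ) = 1 / (1 + exp(−a(θ − b)))
logit = ln(0.5700/0.4300) = 0.2819
θ = b + logit/(a) = -2.34 + 0.2819/1.0400 = -2.0690

-2.069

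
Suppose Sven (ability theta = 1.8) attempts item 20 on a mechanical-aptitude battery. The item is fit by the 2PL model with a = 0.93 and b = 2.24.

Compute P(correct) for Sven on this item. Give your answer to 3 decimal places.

0.399

P(theta) = 1 / (1 + exp(−a(theta − b)))
Exponent: 0.93 × (1.8 − 2.24) = -0.4092
1/(1 + e^{0.4092}) = 0.3991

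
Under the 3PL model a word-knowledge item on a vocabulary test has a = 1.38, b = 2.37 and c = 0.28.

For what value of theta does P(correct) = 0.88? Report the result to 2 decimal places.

3.54

P(theta) = c + (1 − c) · 1 / (1 + exp(−a(theta − b)))
Remove guessing floor: (0.88 − 0.28)/(1 − 0.28) = 0.8333
logit = ln(0.8333/0.1667) = 1.6094
theta = b + logit/(a) = 2.37 + 1.6094/1.3800 = 3.5363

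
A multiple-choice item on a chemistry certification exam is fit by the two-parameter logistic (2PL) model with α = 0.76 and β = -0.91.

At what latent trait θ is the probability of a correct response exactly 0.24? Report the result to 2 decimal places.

-2.43

P(θ) = 1 / (1 + exp(−α(θ − β)))
logit = ln(0.2400/0.7600) = -1.1527
θ = β + logit/(α) = -0.91 + (-1.1527)/0.7600 = -2.4267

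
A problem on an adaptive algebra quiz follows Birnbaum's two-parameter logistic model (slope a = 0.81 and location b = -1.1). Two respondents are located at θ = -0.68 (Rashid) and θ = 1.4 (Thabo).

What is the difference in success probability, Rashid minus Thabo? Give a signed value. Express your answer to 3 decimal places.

P(θ) = 1 / (1 + exp(−a(θ − b)))
P(Rashid) = 0.5842  [exponent 0.3402]
P(Thabo) = 0.8834  [exponent 2.0250]
Difference = 0.5842 − 0.8834 = -0.2992

-0.299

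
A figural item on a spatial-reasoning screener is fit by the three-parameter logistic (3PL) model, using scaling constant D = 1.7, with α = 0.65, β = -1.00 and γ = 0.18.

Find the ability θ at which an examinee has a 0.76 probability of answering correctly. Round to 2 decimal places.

-0.20

P(θ) = γ + (1 − γ) · 1 / (1 + exp(−D·α(θ − β)))
Remove guessing floor: (0.76 − 0.18)/(1 − 0.18) = 0.7073
logit = ln(0.7073/0.2927) = 0.8824
θ = β + logit/(1.7·α) = -1.00 + 0.8824/1.1050 = -0.2015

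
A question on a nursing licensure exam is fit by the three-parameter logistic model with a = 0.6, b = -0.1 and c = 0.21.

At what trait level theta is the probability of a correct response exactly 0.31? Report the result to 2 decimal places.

P(theta) = c + (1 − c) · 1 / (1 + exp(−a(theta − b)))
Remove guessing floor: (0.31 − 0.21)/(1 − 0.21) = 0.1266
logit = ln(0.1266/0.8734) = -1.9315
theta = b + logit/(a) = -0.1 + (-1.9315)/0.6000 = -3.3192

-3.32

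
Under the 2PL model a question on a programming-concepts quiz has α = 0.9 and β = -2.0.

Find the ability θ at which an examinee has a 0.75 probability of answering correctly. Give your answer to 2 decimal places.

-0.78

P(θ) = 1 / (1 + exp(−α(θ − β)))
logit = ln(0.7500/0.2500) = 1.0986
θ = β + logit/(α) = -2.0 + 1.0986/0.9000 = -0.7793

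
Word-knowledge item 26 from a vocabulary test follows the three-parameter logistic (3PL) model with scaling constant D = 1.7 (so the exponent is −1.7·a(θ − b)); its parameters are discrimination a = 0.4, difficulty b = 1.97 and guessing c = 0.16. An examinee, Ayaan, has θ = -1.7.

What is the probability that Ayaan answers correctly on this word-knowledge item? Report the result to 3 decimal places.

0.224

P(θ) = c + (1 − c) · 1 / (1 + exp(−D·a(θ − b)))
Exponent: 1.7 × 0.4 × (-1.7 − 1.97) = -2.4956
1/(1 + e^{2.4956}) = 0.0762
P = 0.16 + 0.84 × 0.0762 = 0.2240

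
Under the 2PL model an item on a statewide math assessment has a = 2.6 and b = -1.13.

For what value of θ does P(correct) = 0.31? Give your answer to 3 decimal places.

-1.438

P(θ) = 1 / (1 + exp(−a(θ − b)))
logit = ln(0.3100/0.6900) = -0.8001
θ = b + logit/(a) = -1.13 + (-0.8001)/2.6000 = -1.4377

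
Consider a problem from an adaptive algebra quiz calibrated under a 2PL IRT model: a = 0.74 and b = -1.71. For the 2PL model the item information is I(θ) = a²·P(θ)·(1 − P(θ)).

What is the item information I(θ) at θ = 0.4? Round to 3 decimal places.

P = 1/(1+e^{-1.5614}) = 0.8266
P(1−P) = 0.8266 × 0.1734 = 0.1434
I = a² × P(1−P) = 0.74² × 0.1434 = 0.07851

0.079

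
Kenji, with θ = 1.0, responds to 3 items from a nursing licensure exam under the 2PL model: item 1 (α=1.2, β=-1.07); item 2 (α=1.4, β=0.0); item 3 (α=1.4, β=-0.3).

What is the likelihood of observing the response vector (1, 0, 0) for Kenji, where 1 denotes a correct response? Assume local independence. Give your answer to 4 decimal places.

0.0255

P(θ) = 1 / (1 + exp(−α(θ − β)))
P_1 = 1/(1+e^{-2.4840}) = 0.9230
P_2 = 1/(1+e^{-1.4000}) = 0.8022
P_3 = 1/(1+e^{-1.8200}) = 0.8606
L = P_1 × (1−P_2) × (1−P_3) = 0.9230 × 0.1978 × 0.1394 = 0.02546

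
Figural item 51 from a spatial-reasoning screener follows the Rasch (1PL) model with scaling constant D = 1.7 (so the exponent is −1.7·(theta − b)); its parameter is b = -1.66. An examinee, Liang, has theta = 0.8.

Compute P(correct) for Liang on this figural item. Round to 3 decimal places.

P(theta) = 1 / (1 + exp(−D·(theta − b)))
Exponent: 1.7 × (0.8 − (-1.66)) = 4.1820
1/(1 + e^{-4.1820}) = 0.9850
P = 0.9850

0.985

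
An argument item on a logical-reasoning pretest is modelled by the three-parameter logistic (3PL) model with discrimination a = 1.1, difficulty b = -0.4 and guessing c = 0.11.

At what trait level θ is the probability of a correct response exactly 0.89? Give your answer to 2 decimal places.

1.38

P(θ) = c + (1 − c) · 1 / (1 + exp(−a(θ − b)))
Remove guessing floor: (0.89 − 0.11)/(1 − 0.11) = 0.8764
logit = ln(0.8764/0.1236) = 1.9588
θ = b + logit/(a) = -0.4 + 1.9588/1.1000 = 1.3807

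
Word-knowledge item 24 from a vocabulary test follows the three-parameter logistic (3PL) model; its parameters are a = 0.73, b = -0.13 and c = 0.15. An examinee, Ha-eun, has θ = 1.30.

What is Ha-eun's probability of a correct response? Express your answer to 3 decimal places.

0.779

P(θ) = c + (1 − c) · 1 / (1 + exp(−a(θ − b)))
Exponent: 0.73 × (1.30 − (-0.13)) = 1.0439
1/(1 + e^{-1.0439}) = 0.7396
P = 0.15 + 0.85 × 0.7396 = 0.7787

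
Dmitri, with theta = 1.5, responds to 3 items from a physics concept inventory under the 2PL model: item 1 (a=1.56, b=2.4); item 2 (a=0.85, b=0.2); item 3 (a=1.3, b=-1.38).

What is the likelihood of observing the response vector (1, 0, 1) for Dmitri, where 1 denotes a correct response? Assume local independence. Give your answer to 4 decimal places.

0.0479

P(theta) = 1 / (1 + exp(−a(theta − b)))
P_1 = 1/(1+e^{1.4040}) = 0.1972
P_2 = 1/(1+e^{-1.1050}) = 0.7512
P_3 = 1/(1+e^{-3.7440}) = 0.9769
L = P_1 × (1−P_2) × P_3 = 0.1972 × 0.2488 × 0.9769 = 0.04793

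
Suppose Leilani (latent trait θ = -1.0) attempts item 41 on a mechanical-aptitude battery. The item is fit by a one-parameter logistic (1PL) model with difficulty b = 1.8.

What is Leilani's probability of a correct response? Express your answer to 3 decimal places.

0.057

P(θ) = 1 / (1 + exp(−(θ − b)))
Exponent: (-1.0 − 1.8) = -2.8000
1/(1 + e^{2.8000}) = 0.0573
P = 0.0573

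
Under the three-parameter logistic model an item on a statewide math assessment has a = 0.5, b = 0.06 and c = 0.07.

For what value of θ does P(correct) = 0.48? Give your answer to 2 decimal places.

P(θ) = c + (1 − c) · 1 / (1 + exp(−a(θ − b)))
Remove guessing floor: (0.48 − 0.07)/(1 − 0.07) = 0.4409
logit = ln(0.4409/0.5591) = -0.2377
θ = b + logit/(a) = 0.06 + (-0.2377)/0.5000 = -0.4153

-0.42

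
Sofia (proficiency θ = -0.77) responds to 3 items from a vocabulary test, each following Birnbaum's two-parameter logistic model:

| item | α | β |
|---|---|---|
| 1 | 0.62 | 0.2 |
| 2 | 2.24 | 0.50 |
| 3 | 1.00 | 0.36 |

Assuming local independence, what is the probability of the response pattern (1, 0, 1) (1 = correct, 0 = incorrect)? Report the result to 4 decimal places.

0.0817

P(θ) = 1 / (1 + exp(−α(θ − β)))
P_1 = 1/(1+e^{0.6014}) = 0.3540
P_2 = 1/(1+e^{2.8448}) = 0.0550
P_3 = 1/(1+e^{1.1300}) = 0.2442
L = P_1 × (1−P_2) × P_3 = 0.3540 × 0.9450 × 0.2442 = 0.08169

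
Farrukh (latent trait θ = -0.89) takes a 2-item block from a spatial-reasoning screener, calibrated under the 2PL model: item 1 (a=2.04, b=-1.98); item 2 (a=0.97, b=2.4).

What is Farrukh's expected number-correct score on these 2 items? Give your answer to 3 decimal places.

P(θ) = 1 / (1 + exp(−a(θ − b)))
P_1 = 1/(1+e^{-2.2236}) = 0.9023
P_2 = 1/(1+e^{3.1913}) = 0.0395
E[score] = 0.9023 + 0.0395 = 0.9418

0.942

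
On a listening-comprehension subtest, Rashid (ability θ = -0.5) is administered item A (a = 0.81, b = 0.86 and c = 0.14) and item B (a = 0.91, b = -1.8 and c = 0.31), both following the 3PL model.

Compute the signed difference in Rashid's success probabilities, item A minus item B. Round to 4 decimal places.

-0.4837

P(θ) = c + (1 − c) · 1 / (1 + exp(−a(θ − b)))
P_A = 0.3545
P_B = 0.8382
P_A − P_B = -0.4837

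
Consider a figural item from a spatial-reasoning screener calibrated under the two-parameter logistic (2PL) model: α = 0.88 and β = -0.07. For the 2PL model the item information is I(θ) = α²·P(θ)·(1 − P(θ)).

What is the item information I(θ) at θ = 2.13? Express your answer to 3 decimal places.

P = 1/(1+e^{-1.9360}) = 0.8739
P(1−P) = 0.8739 × 0.1261 = 0.1102
I = α² × P(1−P) = 0.88² × 0.1102 = 0.08533

0.085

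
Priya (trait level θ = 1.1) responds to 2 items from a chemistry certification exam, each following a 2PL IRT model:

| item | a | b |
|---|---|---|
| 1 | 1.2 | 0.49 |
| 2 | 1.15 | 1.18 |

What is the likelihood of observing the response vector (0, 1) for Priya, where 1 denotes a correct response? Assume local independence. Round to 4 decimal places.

0.1549

P(θ) = 1 / (1 + exp(−a(θ − b)))
P_1 = 1/(1+e^{-0.7320}) = 0.6752
P_2 = 1/(1+e^{0.0920}) = 0.4770
L = (1−P_1) × P_2 = 0.3248 × 0.4770 = 0.15491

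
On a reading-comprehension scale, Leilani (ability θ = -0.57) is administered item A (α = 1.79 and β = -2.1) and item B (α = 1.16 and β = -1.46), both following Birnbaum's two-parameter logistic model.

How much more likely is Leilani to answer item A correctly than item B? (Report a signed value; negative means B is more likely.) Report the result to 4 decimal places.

P(θ) = 1 / (1 + exp(−α(θ − β)))
P_A = 0.9393
P_B = 0.7374
P_A − P_B = 0.2019

0.2019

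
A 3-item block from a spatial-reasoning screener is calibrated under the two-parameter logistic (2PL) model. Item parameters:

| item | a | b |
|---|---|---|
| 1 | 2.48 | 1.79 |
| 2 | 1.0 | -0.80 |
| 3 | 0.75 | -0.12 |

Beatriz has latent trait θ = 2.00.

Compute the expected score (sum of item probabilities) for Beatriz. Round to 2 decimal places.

2.40

P(θ) = 1 / (1 + exp(−a(θ − b)))
P_1 = 1/(1+e^{-0.5208}) = 0.6273
P_2 = 1/(1+e^{-2.8000}) = 0.9427
P_3 = 1/(1+e^{-1.5900}) = 0.8306
E[score] = 0.6273 + 0.9427 + 0.8306 = 2.4006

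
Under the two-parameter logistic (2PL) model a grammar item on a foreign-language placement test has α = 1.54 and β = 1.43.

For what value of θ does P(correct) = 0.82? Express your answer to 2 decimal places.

2.41

P(θ) = 1 / (1 + exp(−α(θ − β)))
logit = ln(0.8200/0.1800) = 1.5163
θ = β + logit/(α) = 1.43 + 1.5163/1.5400 = 2.4146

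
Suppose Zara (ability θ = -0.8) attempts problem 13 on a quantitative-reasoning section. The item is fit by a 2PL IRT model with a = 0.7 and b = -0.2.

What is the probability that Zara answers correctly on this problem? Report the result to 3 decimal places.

0.397

P(θ) = 1 / (1 + exp(−a(θ − b)))
Exponent: 0.7 × (-0.8 − (-0.2)) = -0.4200
1/(1 + e^{0.4200}) = 0.3965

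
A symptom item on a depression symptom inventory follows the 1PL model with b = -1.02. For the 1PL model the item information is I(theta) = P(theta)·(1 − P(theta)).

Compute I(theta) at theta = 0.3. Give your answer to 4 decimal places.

0.1664

P = 1/(1+e^{-1.3200}) = 0.7892
P(1−P) = 0.7892 × 0.2108 = 0.1664
I = P(1−P) = 0.16637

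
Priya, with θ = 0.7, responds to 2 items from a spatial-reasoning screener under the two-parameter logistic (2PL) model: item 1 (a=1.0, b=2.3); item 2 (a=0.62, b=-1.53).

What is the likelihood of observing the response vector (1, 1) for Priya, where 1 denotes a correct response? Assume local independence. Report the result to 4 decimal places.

P(θ) = 1 / (1 + exp(−a(θ − b)))
P_1 = 1/(1+e^{1.6000}) = 0.1680
P_2 = 1/(1+e^{-1.3826}) = 0.7994
L = P_1 × P_2 = 0.1680 × 0.7994 = 0.13429

0.1343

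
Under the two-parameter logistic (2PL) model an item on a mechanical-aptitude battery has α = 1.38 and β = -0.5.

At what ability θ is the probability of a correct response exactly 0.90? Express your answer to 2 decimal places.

P(θ) = 1 / (1 + exp(−α(θ − β)))
logit = ln(0.9000/0.1000) = 2.1972
θ = β + logit/(α) = -0.5 + 2.1972/1.3800 = 1.0922

1.09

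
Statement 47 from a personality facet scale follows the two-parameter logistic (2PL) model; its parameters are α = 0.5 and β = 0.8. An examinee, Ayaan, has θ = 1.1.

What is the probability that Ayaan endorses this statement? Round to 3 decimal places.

0.537

P(θ) = 1 / (1 + exp(−α(θ − β)))
Exponent: 0.5 × (1.1 − 0.8) = 0.1500
1/(1 + e^{-0.1500}) = 0.5374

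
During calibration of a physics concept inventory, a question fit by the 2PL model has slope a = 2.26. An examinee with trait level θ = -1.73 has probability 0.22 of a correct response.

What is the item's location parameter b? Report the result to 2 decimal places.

-1.17

P(θ) = 1 / (1 + exp(−a(θ − b)))
logit(0.22) = ln(0.22/0.78) = -1.2657
b = θ − logit/(a) = -1.73 − (-1.2657)/2.2600 = -1.1700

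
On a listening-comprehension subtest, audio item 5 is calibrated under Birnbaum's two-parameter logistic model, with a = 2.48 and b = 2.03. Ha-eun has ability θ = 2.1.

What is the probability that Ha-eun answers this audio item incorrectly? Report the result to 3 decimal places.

0.457

P(θ) = 1 / (1 + exp(−a(θ − b)))
Exponent: 2.48 × (2.1 − 2.03) = 0.1736
1/(1 + e^{-0.1736}) = 0.5433
P(incorrect) = 1 − 0.5433 = 0.4567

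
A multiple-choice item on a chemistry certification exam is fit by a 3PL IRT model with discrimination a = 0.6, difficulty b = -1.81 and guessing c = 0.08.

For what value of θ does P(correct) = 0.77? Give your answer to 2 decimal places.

0.02

P(θ) = c + (1 − c) · 1 / (1 + exp(−a(θ − b)))
Remove guessing floor: (0.77 − 0.08)/(1 − 0.08) = 0.7500
logit = ln(0.7500/0.2500) = 1.0986
θ = b + logit/(a) = -1.81 + 1.0986/0.6000 = 0.0210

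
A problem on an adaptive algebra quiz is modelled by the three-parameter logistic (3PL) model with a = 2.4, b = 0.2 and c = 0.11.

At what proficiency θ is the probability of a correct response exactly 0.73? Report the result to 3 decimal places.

P(θ) = c + (1 − c) · 1 / (1 + exp(−a(θ − b)))
Remove guessing floor: (0.73 − 0.11)/(1 − 0.11) = 0.6966
logit = ln(0.6966/0.3034) = 0.8313
θ = b + logit/(a) = 0.2 + 0.8313/2.4000 = 0.5464

0.546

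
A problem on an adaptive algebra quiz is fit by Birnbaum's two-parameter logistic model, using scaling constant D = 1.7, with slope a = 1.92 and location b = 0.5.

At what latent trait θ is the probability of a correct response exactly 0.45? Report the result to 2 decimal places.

P(θ) = 1 / (1 + exp(−D·a(θ − b)))
logit = ln(0.4500/0.5500) = -0.2007
θ = b + logit/(1.7·a) = 0.5 + (-0.2007)/3.2640 = 0.4385

0.44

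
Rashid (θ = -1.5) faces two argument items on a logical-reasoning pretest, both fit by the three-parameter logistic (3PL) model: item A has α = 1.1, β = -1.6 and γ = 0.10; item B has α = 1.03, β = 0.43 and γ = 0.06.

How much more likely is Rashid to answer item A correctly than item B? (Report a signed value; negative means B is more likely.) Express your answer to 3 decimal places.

P(θ) = γ + (1 − γ) · 1 / (1 + exp(−α(θ − β)))
P_A = 0.5747
P_B = 0.1733
P_A − P_B = 0.4015

0.401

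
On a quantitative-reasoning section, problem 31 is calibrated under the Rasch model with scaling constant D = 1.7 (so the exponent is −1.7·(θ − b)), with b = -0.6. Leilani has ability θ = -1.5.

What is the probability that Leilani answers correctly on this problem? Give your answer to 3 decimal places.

0.178

P(θ) = 1 / (1 + exp(−D·(θ − b)))
Exponent: 1.7 × (-1.5 − (-0.6)) = -1.5300
1/(1 + e^{1.5300}) = 0.1780
P = 0.1780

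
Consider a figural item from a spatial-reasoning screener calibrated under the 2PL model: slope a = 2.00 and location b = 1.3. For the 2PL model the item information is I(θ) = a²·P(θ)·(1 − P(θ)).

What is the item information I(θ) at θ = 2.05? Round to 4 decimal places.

P = 1/(1+e^{-1.5000}) = 0.8176
P(1−P) = 0.8176 × 0.1824 = 0.1491
I = a² × P(1−P) = 2.00² × 0.1491 = 0.59659

0.5966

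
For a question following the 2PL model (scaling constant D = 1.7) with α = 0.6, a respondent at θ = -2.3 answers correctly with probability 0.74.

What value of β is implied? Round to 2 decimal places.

-3.33

P(θ) = 1 / (1 + exp(−D·α(θ − β)))
logit(0.74) = ln(0.74/0.26) = 1.0460
β = θ − logit/(1.7·α) = -2.3 − 1.0460/1.0200 = -3.3255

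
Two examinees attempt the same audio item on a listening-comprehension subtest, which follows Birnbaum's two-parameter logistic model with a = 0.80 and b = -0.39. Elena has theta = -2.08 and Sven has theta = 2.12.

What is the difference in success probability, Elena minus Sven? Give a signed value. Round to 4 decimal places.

-0.6761

P(theta) = 1 / (1 + exp(−a(theta − b)))
P(Elena) = 0.2055  [exponent -1.3520]
P(Sven) = 0.8816  [exponent 2.0080]
Difference = 0.2055 − 0.8816 = -0.6761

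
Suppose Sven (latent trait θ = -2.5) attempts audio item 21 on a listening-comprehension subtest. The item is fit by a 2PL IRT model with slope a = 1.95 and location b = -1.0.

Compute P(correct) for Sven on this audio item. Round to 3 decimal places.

P(θ) = 1 / (1 + exp(−a(θ − b)))
Exponent: 1.95 × (-2.5 − (-1.0)) = -2.9250
1/(1 + e^{2.9250}) = 0.0509

0.051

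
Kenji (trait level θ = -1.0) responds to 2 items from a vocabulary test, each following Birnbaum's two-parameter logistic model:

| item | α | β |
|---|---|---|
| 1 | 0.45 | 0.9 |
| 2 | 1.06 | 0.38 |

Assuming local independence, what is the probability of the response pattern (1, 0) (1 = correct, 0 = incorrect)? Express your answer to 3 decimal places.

0.242

P(θ) = 1 / (1 + exp(−α(θ − β)))
P_1 = 1/(1+e^{0.8550}) = 0.2984
P_2 = 1/(1+e^{1.4628}) = 0.1880
L = P_1 × (1−P_2) = 0.2984 × 0.8120 = 0.24228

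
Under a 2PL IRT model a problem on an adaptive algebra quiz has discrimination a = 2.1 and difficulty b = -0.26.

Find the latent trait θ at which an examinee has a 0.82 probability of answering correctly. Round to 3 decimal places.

P(θ) = 1 / (1 + exp(−a(θ − b)))
logit = ln(0.8200/0.1800) = 1.5163
θ = b + logit/(a) = -0.26 + 1.5163/2.1000 = 0.4621

0.462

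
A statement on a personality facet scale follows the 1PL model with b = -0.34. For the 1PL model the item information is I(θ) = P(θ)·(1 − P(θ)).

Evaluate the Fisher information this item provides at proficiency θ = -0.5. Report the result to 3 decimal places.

P = 1/(1+e^{0.1600}) = 0.4601
P(1−P) = 0.4601 × 0.5399 = 0.2484
I = P(1−P) = 0.24841

0.248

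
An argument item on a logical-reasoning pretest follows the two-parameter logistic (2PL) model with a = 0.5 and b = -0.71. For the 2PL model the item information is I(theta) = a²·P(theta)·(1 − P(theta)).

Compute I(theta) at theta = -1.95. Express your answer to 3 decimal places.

0.057

P = 1/(1+e^{0.6200}) = 0.3498
P(1−P) = 0.3498 × 0.6502 = 0.2274
I = a² × P(1−P) = 0.5² × 0.2274 = 0.05686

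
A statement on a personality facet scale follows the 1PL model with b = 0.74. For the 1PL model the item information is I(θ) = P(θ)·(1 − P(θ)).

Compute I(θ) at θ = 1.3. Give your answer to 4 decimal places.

0.2314

P = 1/(1+e^{-0.5600}) = 0.6365
P(1−P) = 0.6365 × 0.3635 = 0.2314
I = P(1−P) = 0.23138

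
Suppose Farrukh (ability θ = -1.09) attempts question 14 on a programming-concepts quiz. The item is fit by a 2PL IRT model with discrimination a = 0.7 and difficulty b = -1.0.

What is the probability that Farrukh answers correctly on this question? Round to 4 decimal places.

P(θ) = 1 / (1 + exp(−a(θ − b)))
Exponent: 0.7 × (-1.09 − (-1.0)) = -0.0630
1/(1 + e^{0.0630}) = 0.4843

0.4843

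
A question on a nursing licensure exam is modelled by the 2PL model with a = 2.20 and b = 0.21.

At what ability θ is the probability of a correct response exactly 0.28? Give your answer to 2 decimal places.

-0.22

P(θ) = 1 / (1 + exp(−a(θ − b)))
logit = ln(0.2800/0.7200) = -0.9445
θ = b + logit/(a) = 0.21 + (-0.9445)/2.2000 = -0.2193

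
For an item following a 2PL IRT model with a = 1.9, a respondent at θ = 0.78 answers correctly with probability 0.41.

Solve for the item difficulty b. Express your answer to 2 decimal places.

P(θ) = 1 / (1 + exp(−a(θ − b)))
logit(0.41) = ln(0.41/0.59) = -0.3640
b = θ − logit/(a) = 0.78 − (-0.3640)/1.9000 = 0.9716

0.97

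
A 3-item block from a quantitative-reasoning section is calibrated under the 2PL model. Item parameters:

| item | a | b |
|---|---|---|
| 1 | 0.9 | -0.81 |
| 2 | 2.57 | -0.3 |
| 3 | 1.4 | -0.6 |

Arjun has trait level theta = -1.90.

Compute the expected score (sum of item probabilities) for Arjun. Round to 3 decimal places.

P(theta) = 1 / (1 + exp(−a(theta − b)))
P_1 = 1/(1+e^{0.9810}) = 0.2727
P_2 = 1/(1+e^{4.1120}) = 0.0161
P_3 = 1/(1+e^{1.8200}) = 0.1394
E[score] = 0.2727 + 0.0161 + 0.1394 = 0.4282

0.428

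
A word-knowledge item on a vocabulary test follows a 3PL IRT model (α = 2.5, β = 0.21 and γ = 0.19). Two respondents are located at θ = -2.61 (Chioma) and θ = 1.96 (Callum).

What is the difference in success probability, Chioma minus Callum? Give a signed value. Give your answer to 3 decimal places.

-0.799

P(θ) = γ + (1 − γ) · 1 / (1 + exp(−α(θ − β)))
P(Chioma) = 0.1907  [exponent -7.0500]
P(Callum) = 0.9899  [exponent 4.3750]
Difference = 0.1907 − 0.9899 = -0.7992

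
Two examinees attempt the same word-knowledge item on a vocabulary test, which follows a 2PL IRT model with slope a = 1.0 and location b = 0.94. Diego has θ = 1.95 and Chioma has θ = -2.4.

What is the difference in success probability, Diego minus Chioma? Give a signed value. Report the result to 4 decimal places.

P(θ) = 1 / (1 + exp(−a(θ − b)))
P(Diego) = 0.7330  [exponent 1.0100]
P(Chioma) = 0.0342  [exponent -3.3400]
Difference = 0.7330 − 0.0342 = 0.6988

0.6988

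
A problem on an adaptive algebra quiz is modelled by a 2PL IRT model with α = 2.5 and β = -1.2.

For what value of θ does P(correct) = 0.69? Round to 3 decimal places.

-0.880

P(θ) = 1 / (1 + exp(−α(θ − β)))
logit = ln(0.6900/0.3100) = 0.8001
θ = β + logit/(α) = -1.2 + 0.8001/2.5000 = -0.8800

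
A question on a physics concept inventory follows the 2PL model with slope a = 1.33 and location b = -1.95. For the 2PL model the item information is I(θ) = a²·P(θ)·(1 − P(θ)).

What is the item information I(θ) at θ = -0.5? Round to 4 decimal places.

P = 1/(1+e^{-1.9285}) = 0.8731
P(1−P) = 0.8731 × 0.1269 = 0.1108
I = a² × P(1−P) = 1.33² × 0.1108 = 0.19601

0.1960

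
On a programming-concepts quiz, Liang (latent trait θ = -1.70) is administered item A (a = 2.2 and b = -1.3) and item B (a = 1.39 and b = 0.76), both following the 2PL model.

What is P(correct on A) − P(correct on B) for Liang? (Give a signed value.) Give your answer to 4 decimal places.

P(θ) = 1 / (1 + exp(−a(θ − b)))
P_A = 0.2932
P_B = 0.0317
P_A − P_B = 0.2615

0.2615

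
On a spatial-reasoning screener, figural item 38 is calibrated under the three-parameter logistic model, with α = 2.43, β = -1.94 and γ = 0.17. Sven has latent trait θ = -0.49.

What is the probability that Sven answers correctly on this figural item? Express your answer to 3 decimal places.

0.976

P(θ) = γ + (1 − γ) · 1 / (1 + exp(−α(θ − β)))
Exponent: 2.43 × (-0.49 − (-1.94)) = 3.5235
1/(1 + e^{-3.5235}) = 0.9713
P = 0.17 + 0.83 × 0.9713 = 0.9762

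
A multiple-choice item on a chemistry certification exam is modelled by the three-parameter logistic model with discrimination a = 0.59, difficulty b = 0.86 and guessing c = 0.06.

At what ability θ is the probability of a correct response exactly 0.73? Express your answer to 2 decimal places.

P(θ) = c + (1 − c) · 1 / (1 + exp(−a(θ − b)))
Remove guessing floor: (0.73 − 0.06)/(1 − 0.06) = 0.7128
logit = ln(0.7128/0.2872) = 0.9089
θ = b + logit/(a) = 0.86 + 0.9089/0.5900 = 2.4004

2.40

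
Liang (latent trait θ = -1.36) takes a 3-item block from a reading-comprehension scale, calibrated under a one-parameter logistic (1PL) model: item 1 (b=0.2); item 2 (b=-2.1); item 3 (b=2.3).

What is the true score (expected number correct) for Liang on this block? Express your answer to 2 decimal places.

P(θ) = 1 / (1 + exp(−(θ − b)))
P_1 = 1/(1+e^{1.5600}) = 0.1736
P_2 = 1/(1+e^{-0.7400}) = 0.6770
P_3 = 1/(1+e^{3.6600}) = 0.0251
E[score] = 0.1736 + 0.6770 + 0.0251 = 0.8757

0.88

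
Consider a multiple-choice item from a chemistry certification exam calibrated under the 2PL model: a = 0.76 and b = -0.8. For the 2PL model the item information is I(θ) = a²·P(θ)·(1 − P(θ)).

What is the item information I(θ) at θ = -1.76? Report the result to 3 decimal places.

P = 1/(1+e^{0.7296}) = 0.3253
P(1−P) = 0.3253 × 0.6747 = 0.2195
I = a² × P(1−P) = 0.76² × 0.2195 = 0.12677

0.127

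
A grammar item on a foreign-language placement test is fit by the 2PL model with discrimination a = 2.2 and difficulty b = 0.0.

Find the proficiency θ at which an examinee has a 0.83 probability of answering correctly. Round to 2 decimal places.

0.72

P(θ) = 1 / (1 + exp(−a(θ − b)))
logit = ln(0.8300/0.1700) = 1.5856
θ = b + logit/(a) = 0.0 + 1.5856/2.2000 = 0.7207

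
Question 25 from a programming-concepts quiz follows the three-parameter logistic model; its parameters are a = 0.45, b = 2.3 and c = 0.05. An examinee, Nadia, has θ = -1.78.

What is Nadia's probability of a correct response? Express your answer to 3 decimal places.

0.181

P(θ) = c + (1 − c) · 1 / (1 + exp(−a(θ − b)))
Exponent: 0.45 × (-1.78 − 2.3) = -1.8360
1/(1 + e^{1.8360}) = 0.1375
P = 0.05 + 0.95 × 0.1375 = 0.1806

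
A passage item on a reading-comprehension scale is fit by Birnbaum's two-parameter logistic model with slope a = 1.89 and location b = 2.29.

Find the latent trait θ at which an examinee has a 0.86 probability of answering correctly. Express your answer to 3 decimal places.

P(θ) = 1 / (1 + exp(−a(θ − b)))
logit = ln(0.8600/0.1400) = 1.8153
θ = b + logit/(a) = 2.29 + 1.8153/1.8900 = 3.2505

3.250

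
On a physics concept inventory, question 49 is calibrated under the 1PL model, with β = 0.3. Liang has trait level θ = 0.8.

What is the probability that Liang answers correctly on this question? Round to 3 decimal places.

P(θ) = 1 / (1 + exp(−(θ − β)))
Exponent: (0.8 − 0.3) = 0.5000
1/(1 + e^{-0.5000}) = 0.6225
P = 0.6225

0.622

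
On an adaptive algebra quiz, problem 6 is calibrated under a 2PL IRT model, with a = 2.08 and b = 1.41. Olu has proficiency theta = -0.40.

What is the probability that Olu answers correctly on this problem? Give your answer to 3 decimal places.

P(theta) = 1 / (1 + exp(−a(theta − b)))
Exponent: 2.08 × (-0.40 − 1.41) = -3.7648
1/(1 + e^{3.7648}) = 0.0226

0.023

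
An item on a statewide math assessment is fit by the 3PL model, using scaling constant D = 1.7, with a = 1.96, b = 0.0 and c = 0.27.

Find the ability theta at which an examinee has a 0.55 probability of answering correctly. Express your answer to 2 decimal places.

-0.14

P(theta) = c + (1 − c) · 1 / (1 + exp(−D·a(theta − b)))
Remove guessing floor: (0.55 − 0.27)/(1 − 0.27) = 0.3836
logit = ln(0.3836/0.6164) = -0.4745
theta = b + logit/(1.7·a) = 0.0 + (-0.4745)/3.3320 = -0.1424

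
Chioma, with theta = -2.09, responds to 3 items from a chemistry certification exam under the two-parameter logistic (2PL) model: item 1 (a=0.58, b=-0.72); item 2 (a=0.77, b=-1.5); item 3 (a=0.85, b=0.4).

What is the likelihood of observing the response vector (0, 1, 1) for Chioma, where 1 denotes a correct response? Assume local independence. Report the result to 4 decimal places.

P(theta) = 1 / (1 + exp(−a(theta − b)))
P_1 = 1/(1+e^{0.7946}) = 0.3112
P_2 = 1/(1+e^{0.4543}) = 0.3883
P_3 = 1/(1+e^{2.1165}) = 0.1075
L = (1−P_1) × P_2 × P_3 = 0.6888 × 0.3883 × 0.1075 = 0.02876

0.0288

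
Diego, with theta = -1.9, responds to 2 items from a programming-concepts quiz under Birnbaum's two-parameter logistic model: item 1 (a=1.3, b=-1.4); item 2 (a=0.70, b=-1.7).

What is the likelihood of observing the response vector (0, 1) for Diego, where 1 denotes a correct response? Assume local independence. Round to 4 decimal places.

0.3055

P(theta) = 1 / (1 + exp(−a(theta − b)))
P_1 = 1/(1+e^{0.6500}) = 0.3430
P_2 = 1/(1+e^{0.1400}) = 0.4651
L = (1−P_1) × P_2 = 0.6570 × 0.4651 = 0.30555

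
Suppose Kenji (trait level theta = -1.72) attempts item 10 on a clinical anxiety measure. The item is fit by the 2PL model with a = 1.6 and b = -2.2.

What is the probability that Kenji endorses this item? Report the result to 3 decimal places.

P(theta) = 1 / (1 + exp(−a(theta − b)))
Exponent: 1.6 × (-1.72 − (-2.2)) = 0.7680
1/(1 + e^{-0.7680}) = 0.6831

0.683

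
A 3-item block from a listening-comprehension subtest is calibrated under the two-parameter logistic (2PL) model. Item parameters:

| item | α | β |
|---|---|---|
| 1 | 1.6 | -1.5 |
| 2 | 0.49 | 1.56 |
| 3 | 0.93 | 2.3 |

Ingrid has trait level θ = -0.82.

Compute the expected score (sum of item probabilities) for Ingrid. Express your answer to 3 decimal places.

P(θ) = 1 / (1 + exp(−α(θ − β)))
P_1 = 1/(1+e^{-1.0880}) = 0.7480
P_2 = 1/(1+e^{1.1662}) = 0.2375
P_3 = 1/(1+e^{2.9016}) = 0.0521
E[score] = 0.7480 + 0.2375 + 0.0521 = 1.0376

1.038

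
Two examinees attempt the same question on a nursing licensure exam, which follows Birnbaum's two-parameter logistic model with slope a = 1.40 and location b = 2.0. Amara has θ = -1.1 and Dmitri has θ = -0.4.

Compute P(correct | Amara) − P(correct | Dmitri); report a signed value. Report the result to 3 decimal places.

P(θ) = 1 / (1 + exp(−a(θ − b)))
P(Amara) = 0.0129  [exponent -4.3400]
P(Dmitri) = 0.0336  [exponent -3.3600]
Difference = 0.0129 − 0.0336 = -0.0207

-0.021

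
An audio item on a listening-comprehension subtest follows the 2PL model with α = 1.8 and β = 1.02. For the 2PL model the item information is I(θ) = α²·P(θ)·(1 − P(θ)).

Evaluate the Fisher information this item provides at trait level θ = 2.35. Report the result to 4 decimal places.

P = 1/(1+e^{-2.3940}) = 0.9164
P(1−P) = 0.9164 × 0.0836 = 0.0766
I = α² × P(1−P) = 1.8² × 0.0766 = 0.24830

0.2483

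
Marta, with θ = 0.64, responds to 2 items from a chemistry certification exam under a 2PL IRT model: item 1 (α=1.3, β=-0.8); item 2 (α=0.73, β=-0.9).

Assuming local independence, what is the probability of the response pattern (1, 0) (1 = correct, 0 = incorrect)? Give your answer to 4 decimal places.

0.2125

P(θ) = 1 / (1 + exp(−α(θ − β)))
P_1 = 1/(1+e^{-1.8720}) = 0.8667
P_2 = 1/(1+e^{-1.1242}) = 0.7548
L = P_1 × (1−P_2) = 0.8667 × 0.2452 = 0.21254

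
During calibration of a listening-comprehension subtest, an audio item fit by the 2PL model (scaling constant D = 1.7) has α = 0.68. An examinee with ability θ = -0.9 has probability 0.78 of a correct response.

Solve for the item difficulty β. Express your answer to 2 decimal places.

-1.99

P(θ) = 1 / (1 + exp(−D·α(θ − β)))
logit(0.78) = ln(0.78/0.22) = 1.2657
β = θ − logit/(1.7·α) = -0.9 − 1.2657/1.1560 = -1.9949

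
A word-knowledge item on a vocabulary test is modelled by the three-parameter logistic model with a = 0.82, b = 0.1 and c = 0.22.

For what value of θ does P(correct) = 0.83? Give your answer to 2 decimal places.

1.66

P(θ) = c + (1 − c) · 1 / (1 + exp(−a(θ − b)))
Remove guessing floor: (0.83 − 0.22)/(1 − 0.22) = 0.7821
logit = ln(0.7821/0.2179) = 1.2777
θ = b + logit/(a) = 0.1 + 1.2777/0.8200 = 1.6581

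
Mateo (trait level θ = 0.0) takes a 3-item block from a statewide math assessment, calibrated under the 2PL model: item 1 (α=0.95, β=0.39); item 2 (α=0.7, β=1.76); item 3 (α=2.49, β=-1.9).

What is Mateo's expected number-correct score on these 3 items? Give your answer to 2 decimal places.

P(θ) = 1 / (1 + exp(−α(θ − β)))
P_1 = 1/(1+e^{0.3705}) = 0.4084
P_2 = 1/(1+e^{1.2320}) = 0.2258
P_3 = 1/(1+e^{-4.7310}) = 0.9913
E[score] = 0.4084 + 0.2258 + 0.9913 = 1.6255

1.63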